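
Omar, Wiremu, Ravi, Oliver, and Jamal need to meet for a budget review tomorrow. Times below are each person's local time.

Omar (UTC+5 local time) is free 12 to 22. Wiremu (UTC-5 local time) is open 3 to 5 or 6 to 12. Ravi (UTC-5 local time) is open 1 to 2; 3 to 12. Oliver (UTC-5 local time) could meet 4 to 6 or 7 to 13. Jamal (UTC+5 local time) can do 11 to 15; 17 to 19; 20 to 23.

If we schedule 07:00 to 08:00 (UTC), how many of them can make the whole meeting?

Omar in UTC: 07:00-17:00 (subtract 5h to convert from UTC+5).
Wiremu in UTC: 08:00-10:00, 11:00-17:00 (add 5h to convert from UTC-5).
Ravi in UTC: 06:00-07:00, 08:00-17:00 (add 5h to convert from UTC-5).
Oliver in UTC: 09:00-11:00, 12:00-18:00 (add 5h to convert from UTC-5).
Jamal in UTC: 06:00-10:00, 12:00-14:00, 15:00-18:00 (subtract 5h to convert from UTC+5).
Omar and Jamal can make the full 07:00-08:00 slot — that's 2.

2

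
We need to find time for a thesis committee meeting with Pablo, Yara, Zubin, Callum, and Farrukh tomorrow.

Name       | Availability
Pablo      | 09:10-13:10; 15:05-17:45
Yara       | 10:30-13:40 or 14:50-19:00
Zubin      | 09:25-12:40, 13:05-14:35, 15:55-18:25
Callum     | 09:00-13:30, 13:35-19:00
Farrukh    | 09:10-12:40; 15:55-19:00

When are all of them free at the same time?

Pablo ∩ Yara: 10:30-13:10, 15:05-17:45.
Pablo ∩ Yara ∩ Zubin: 10:30-12:40, 13:05-13:10, 15:55-17:45.
Pablo ∩ Yara ∩ Zubin ∩ Callum: 10:30-12:40, 13:05-13:10, 15:55-17:45.
Pablo ∩ Yara ∩ Zubin ∩ Callum ∩ Farrukh: 10:30-12:40, 15:55-17:45.

10:30-12:40, 15:55-17:45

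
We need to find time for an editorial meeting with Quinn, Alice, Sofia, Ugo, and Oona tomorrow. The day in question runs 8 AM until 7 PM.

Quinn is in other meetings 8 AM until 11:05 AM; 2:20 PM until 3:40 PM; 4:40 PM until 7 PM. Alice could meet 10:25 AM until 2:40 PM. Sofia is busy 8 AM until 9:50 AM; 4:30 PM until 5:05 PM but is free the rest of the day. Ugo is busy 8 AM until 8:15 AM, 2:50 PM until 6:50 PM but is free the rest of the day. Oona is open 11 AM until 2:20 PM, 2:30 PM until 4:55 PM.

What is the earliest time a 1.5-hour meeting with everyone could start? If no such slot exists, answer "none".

Quinn free: 11:05-14:20, 15:40-16:40 (invert busy blocks within the working day).
Alice free: 10:25-14:40.
Sofia free: 09:50-16:30, 17:05-19:00 (invert busy blocks within the working day).
Ugo free: 08:15-14:50, 18:50-19:00 (invert busy blocks within the working day).
Oona free: 11:00-14:20, 14:30-16:55.
Quinn ∩ Alice: 11:05-14:20.
Quinn ∩ Alice ∩ Sofia: 11:05-14:20.
Quinn ∩ Alice ∩ Sofia ∩ Ugo: 11:05-14:20.
Quinn ∩ Alice ∩ Sofia ∩ Ugo ∩ Oona: 11:05-14:20.
The first common window of at least 90 minutes is 11:05-14:20, so the earliest start is 11:05.

11:05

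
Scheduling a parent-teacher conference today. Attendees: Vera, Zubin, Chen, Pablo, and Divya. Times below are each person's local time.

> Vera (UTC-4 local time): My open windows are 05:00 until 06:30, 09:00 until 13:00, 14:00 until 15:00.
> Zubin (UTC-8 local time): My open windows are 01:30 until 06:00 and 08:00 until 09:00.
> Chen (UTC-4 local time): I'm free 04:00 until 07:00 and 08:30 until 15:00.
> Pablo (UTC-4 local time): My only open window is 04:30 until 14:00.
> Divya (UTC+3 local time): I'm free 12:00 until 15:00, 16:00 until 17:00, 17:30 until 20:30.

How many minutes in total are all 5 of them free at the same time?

180

Vera in UTC: 09:00-10:30, 13:00-17:00, 18:00-19:00 (add 4h to convert from UTC-4).
Zubin in UTC: 09:30-14:00, 16:00-17:00 (add 8h to convert from UTC-8).
Chen in UTC: 08:00-11:00, 12:30-19:00 (add 4h to convert from UTC-4).
Pablo in UTC: 08:30-18:00 (add 4h to convert from UTC-4).
Divya in UTC: 09:00-12:00, 13:00-14:00, 14:30-17:30 (subtract 3h to convert from UTC+3).
Vera ∩ Zubin: 09:30-10:30, 13:00-14:00, 16:00-17:00.
Vera ∩ Zubin ∩ Chen: 09:30-10:30, 13:00-14:00, 16:00-17:00.
Vera ∩ Zubin ∩ Chen ∩ Pablo: 09:30-10:30, 13:00-14:00, 16:00-17:00.
Vera ∩ Zubin ∩ Chen ∩ Pablo ∩ Divya: 09:30-10:30, 13:00-14:00, 16:00-17:00.
Summing the common windows: 60 + 60 + 60 = 180 minutes.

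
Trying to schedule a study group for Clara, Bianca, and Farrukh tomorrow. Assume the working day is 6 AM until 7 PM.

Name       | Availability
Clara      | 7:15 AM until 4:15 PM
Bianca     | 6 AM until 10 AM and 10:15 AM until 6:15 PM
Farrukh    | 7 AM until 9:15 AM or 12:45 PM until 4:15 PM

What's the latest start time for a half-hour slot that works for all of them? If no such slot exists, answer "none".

Clara ∩ Bianca: 07:15-10:00, 10:15-16:15.
Clara ∩ Bianca ∩ Farrukh: 07:15-09:15, 12:45-16:15.
Those are the intersection windows.
The last common window of at least 30 minutes is 12:45-16:15; a 30-minute meeting can start as late as 15:45 and still end by 16:15.

15:45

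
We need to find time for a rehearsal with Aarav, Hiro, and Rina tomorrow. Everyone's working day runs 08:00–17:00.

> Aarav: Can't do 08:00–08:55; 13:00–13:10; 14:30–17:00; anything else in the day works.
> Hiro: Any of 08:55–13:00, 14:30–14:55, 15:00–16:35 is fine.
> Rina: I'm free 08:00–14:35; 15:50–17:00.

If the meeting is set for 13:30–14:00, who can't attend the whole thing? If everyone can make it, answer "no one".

Aarav free: 08:55-13:00, 13:10-14:30 (invert busy blocks within the working day).
Hiro free: 08:55-13:00, 14:30-14:55, 15:00-16:35.
Rina free: 08:00-14:35, 15:50-17:00.
Aarav: free for 13:30-14:00. Hiro: not fully free for 13:30-14:00. Rina: free for 13:30-14:00.

Hiro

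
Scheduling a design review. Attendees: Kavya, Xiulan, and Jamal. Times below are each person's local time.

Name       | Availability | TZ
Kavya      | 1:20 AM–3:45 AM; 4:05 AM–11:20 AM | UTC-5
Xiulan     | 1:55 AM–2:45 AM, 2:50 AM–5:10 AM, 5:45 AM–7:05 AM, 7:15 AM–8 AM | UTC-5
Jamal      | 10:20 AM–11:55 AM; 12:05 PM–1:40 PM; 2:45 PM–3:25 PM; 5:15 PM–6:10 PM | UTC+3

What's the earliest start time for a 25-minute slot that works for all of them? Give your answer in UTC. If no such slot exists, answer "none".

07:20

Kavya in UTC: 06:20-08:45, 09:05-16:20 (add 5h to convert from UTC-5).
Xiulan in UTC: 06:55-07:45, 07:50-10:10, 10:45-12:05, 12:15-13:00 (add 5h to convert from UTC-5).
Jamal in UTC: 07:20-08:55, 09:05-10:40, 11:45-12:25, 14:15-15:10 (subtract 3h to convert from UTC+3).
Kavya ∩ Xiulan: 06:55-07:45, 07:50-08:45, 09:05-10:10, 10:45-12:05, 12:15-13:00.
Kavya ∩ Xiulan ∩ Jamal: 07:20-07:45, 07:50-08:45, 09:05-10:10, 11:45-12:05, 12:15-12:25.
Those are the intersection windows.
The first common window of at least 25 minutes is 07:20-07:45, so the earliest start is 07:20.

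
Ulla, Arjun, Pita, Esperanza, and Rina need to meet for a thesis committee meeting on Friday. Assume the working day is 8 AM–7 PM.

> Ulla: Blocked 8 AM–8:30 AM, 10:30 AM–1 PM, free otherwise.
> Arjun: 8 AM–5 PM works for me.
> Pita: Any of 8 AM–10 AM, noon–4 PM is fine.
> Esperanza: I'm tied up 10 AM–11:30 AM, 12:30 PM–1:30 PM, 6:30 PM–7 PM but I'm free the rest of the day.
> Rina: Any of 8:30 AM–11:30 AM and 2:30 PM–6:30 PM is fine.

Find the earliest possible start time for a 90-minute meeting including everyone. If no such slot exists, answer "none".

08:30

Ulla free: 08:30-10:30, 13:00-19:00 (invert busy blocks within the working day).
Arjun free: 08:00-17:00.
Pita free: 08:00-10:00, 12:00-16:00.
Esperanza free: 08:00-10:00, 11:30-12:30, 13:30-18:30 (invert busy blocks within the working day).
Rina free: 08:30-11:30, 14:30-18:30.
Ulla ∩ Arjun: 08:30-10:30, 13:00-17:00.
Ulla ∩ Arjun ∩ Pita: 08:30-10:00, 13:00-16:00.
Ulla ∩ Arjun ∩ Pita ∩ Esperanza: 08:30-10:00, 13:30-16:00.
Ulla ∩ Arjun ∩ Pita ∩ Esperanza ∩ Rina: 08:30-10:00, 14:30-16:00.
So the common availability across everyone is 08:30-10:00, 14:30-16:00.
The first common window of at least 90 minutes is 08:30-10:00, so the earliest start is 08:30.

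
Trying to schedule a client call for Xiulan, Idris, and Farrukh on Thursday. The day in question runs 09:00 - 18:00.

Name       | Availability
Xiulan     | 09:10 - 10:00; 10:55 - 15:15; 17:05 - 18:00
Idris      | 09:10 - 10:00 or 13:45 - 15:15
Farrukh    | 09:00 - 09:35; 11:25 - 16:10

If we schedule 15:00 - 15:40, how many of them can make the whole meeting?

1

Farrukh can make the full 15:00-15:40 slot — that's 1.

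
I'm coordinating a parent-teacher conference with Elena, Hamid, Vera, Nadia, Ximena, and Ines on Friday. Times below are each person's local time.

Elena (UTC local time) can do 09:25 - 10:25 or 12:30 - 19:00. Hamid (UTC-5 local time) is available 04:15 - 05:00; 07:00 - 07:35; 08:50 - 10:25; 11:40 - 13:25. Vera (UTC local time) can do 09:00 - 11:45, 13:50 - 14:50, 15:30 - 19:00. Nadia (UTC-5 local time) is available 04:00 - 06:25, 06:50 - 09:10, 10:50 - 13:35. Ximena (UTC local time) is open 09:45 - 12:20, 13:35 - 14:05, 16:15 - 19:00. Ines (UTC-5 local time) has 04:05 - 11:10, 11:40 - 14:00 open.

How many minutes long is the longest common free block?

Elena in UTC: 09:25-10:25, 12:30-19:00.
Hamid in UTC: 09:15-10:00, 12:00-12:35, 13:50-15:25, 16:40-18:25 (add 5h to convert from UTC-5).
Vera in UTC: 09:00-11:45, 13:50-14:50, 15:30-19:00.
Nadia in UTC: 09:00-11:25, 11:50-14:10, 15:50-18:35 (add 5h to convert from UTC-5).
Ximena in UTC: 09:45-12:20, 13:35-14:05, 16:15-19:00.
Ines in UTC: 09:05-16:10, 16:40-19:00 (add 5h to convert from UTC-5).
Elena ∩ Hamid: 09:25-10:00, 12:30-12:35, 13:50-15:25, 16:40-18:25.
Elena ∩ Hamid ∩ Vera: 09:25-10:00, 13:50-14:50, 16:40-18:25.
Elena ∩ Hamid ∩ Vera ∩ Nadia: 09:25-10:00, 13:50-14:10, 16:40-18:25.
Elena ∩ Hamid ∩ Vera ∩ Nadia ∩ Ximena: 09:45-10:00, 13:50-14:05, 16:40-18:25.
Elena ∩ Hamid ∩ Vera ∩ Nadia ∩ Ximena ∩ Ines: 09:45-10:00, 13:50-14:05, 16:40-18:25.
The longest is 16:40-18:25 at 105 minutes.

105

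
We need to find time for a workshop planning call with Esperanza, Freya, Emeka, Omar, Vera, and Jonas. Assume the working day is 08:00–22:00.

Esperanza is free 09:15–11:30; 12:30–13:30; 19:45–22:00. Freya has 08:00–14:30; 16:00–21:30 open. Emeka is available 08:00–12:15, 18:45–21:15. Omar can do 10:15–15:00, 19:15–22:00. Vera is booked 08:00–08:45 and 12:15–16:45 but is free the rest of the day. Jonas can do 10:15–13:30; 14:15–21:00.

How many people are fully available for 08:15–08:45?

2

Esperanza free: 09:15-11:30, 12:30-13:30, 19:45-22:00.
Freya free: 08:00-14:30, 16:00-21:30.
Emeka free: 08:00-12:15, 18:45-21:15.
Omar free: 10:15-15:00, 19:15-22:00.
Vera free: 08:45-12:15, 16:45-22:00 (invert busy blocks within the working day).
Jonas free: 10:15-13:30, 14:15-21:00.
Freya and Emeka can make the full 08:15-08:45 slot — that's 2.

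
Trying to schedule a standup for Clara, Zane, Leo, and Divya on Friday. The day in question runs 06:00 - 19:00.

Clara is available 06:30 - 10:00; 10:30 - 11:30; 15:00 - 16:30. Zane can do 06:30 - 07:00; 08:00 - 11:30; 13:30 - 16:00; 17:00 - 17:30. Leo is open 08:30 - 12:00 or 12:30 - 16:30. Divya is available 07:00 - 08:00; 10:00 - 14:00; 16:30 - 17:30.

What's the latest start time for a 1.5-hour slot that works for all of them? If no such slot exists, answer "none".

Clara ∩ Zane: 06:30-07:00, 08:00-10:00, 10:30-11:30, 15:00-16:00.
Clara ∩ Zane ∩ Leo: 08:30-10:00, 10:30-11:30, 15:00-16:00.
Clara ∩ Zane ∩ Leo ∩ Divya: 10:30-11:30.
No common window is at least 90 minutes long.

none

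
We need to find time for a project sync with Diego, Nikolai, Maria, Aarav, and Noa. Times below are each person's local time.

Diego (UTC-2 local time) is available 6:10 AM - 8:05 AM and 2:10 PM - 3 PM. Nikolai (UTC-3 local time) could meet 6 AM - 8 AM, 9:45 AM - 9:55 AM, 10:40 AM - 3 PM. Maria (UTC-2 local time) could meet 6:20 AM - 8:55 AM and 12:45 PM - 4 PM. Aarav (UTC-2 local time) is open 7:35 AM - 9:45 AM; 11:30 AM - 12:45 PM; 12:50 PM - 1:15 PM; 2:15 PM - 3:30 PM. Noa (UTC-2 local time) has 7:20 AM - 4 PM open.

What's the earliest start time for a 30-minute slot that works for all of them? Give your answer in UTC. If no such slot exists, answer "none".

Diego in UTC: 08:10-10:05, 16:10-17:00 (add 2h to convert from UTC-2).
Nikolai in UTC: 09:00-11:00, 12:45-12:55, 13:40-18:00 (add 3h to convert from UTC-3).
Maria in UTC: 08:20-10:55, 14:45-18:00 (add 2h to convert from UTC-2).
Aarav in UTC: 09:35-11:45, 13:30-14:45, 14:50-15:15, 16:15-17:30 (add 2h to convert from UTC-2).
Noa in UTC: 09:20-18:00 (add 2h to convert from UTC-2).
Diego ∩ Nikolai: 09:00-10:05, 16:10-17:00.
Diego ∩ Nikolai ∩ Maria: 09:00-10:05, 16:10-17:00.
Diego ∩ Nikolai ∩ Maria ∩ Aarav: 09:35-10:05, 16:15-17:00.
Diego ∩ Nikolai ∩ Maria ∩ Aarav ∩ Noa: 09:35-10:05, 16:15-17:00.
The first common window of at least 30 minutes is 09:35-10:05, so the earliest start is 09:35.

09:35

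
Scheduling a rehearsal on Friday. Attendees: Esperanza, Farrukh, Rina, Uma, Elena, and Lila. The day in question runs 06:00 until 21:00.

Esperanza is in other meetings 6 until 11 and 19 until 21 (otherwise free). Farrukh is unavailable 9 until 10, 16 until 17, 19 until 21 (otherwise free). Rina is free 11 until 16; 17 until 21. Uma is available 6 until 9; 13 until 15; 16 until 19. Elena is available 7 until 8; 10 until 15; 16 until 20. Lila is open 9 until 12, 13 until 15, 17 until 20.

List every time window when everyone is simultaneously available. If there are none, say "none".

Esperanza free: 11:00-19:00 (invert busy blocks within the working day).
Farrukh free: 06:00-09:00, 10:00-16:00, 17:00-19:00 (invert busy blocks within the working day).
Rina free: 11:00-16:00, 17:00-21:00.
Uma free: 06:00-09:00, 13:00-15:00, 16:00-19:00.
Elena free: 07:00-08:00, 10:00-15:00, 16:00-20:00.
Lila free: 09:00-12:00, 13:00-15:00, 17:00-20:00.
Esperanza ∩ Farrukh: 11:00-16:00, 17:00-19:00.
Esperanza ∩ Farrukh ∩ Rina: 11:00-16:00, 17:00-19:00.
Esperanza ∩ Farrukh ∩ Rina ∩ Uma: 13:00-15:00, 17:00-19:00.
Esperanza ∩ Farrukh ∩ Rina ∩ Uma ∩ Elena: 13:00-15:00, 17:00-19:00.
Esperanza ∩ Farrukh ∩ Rina ∩ Uma ∩ Elena ∩ Lila: 13:00-15:00, 17:00-19:00.
So the common availability across everyone is 13:00-15:00, 17:00-19:00.

13:00-15:00, 17:00-19:00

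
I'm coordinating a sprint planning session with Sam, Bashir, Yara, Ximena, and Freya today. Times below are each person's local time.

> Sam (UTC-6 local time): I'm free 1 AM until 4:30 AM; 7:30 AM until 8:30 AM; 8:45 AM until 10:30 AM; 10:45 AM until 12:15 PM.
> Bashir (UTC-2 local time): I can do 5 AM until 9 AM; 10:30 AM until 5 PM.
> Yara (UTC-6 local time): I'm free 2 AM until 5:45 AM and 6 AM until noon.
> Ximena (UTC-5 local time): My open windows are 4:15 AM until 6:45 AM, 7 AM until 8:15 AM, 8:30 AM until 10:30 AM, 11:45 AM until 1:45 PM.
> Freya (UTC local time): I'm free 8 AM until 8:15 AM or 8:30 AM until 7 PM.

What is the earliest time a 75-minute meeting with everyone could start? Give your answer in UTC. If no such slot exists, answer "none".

09:15

Sam in UTC: 07:00-10:30, 13:30-14:30, 14:45-16:30, 16:45-18:15 (add 6h to convert from UTC-6).
Bashir in UTC: 07:00-11:00, 12:30-19:00 (add 2h to convert from UTC-2).
Yara in UTC: 08:00-11:45, 12:00-18:00 (add 6h to convert from UTC-6).
Ximena in UTC: 09:15-11:45, 12:00-13:15, 13:30-15:30, 16:45-18:45 (add 5h to convert from UTC-5).
Freya in UTC: 08:00-08:15, 08:30-19:00.
Sam ∩ Bashir: 07:00-10:30, 13:30-14:30, 14:45-16:30, 16:45-18:15.
Sam ∩ Bashir ∩ Yara: 08:00-10:30, 13:30-14:30, 14:45-16:30, 16:45-18:00.
Sam ∩ Bashir ∩ Yara ∩ Ximena: 09:15-10:30, 13:30-14:30, 14:45-15:30, 16:45-18:00.
Sam ∩ Bashir ∩ Yara ∩ Ximena ∩ Freya: 09:15-10:30, 13:30-14:30, 14:45-15:30, 16:45-18:00.
The first common window of at least 75 minutes is 09:15-10:30, so the earliest start is 09:15.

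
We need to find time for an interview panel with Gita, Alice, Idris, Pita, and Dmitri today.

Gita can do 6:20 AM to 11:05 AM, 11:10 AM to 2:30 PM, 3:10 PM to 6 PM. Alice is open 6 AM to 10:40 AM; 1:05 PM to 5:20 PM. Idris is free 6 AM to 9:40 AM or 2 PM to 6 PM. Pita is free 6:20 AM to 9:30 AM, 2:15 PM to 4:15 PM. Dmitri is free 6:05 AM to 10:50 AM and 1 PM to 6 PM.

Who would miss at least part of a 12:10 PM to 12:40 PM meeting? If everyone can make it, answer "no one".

Gita: free for 12:10-12:40. Alice: not fully free for 12:10-12:40. Idris: not fully free for 12:10-12:40. Pita: not fully free for 12:10-12:40. Dmitri: not fully free for 12:10-12:40.

Alice, Dmitri, Idris, Pita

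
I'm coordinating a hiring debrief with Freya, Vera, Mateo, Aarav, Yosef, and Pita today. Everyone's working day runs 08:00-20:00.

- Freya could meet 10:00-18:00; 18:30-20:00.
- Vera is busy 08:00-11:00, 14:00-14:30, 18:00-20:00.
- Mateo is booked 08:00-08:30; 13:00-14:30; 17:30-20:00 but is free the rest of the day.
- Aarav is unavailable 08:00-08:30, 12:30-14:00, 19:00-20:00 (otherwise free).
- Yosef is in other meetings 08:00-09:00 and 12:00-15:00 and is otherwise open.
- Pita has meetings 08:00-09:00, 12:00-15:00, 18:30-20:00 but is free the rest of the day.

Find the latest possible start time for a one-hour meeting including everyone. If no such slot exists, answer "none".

Freya free: 10:00-18:00, 18:30-20:00.
Vera free: 11:00-14:00, 14:30-18:00 (invert busy blocks within the working day).
Mateo free: 08:30-13:00, 14:30-17:30 (invert busy blocks within the working day).
Aarav free: 08:30-12:30, 14:00-19:00 (invert busy blocks within the working day).
Yosef free: 09:00-12:00, 15:00-20:00 (invert busy blocks within the working day).
Pita free: 09:00-12:00, 15:00-18:30 (invert busy blocks within the working day).
Freya ∩ Vera: 11:00-14:00, 14:30-18:00.
Freya ∩ Vera ∩ Mateo: 11:00-13:00, 14:30-17:30.
Freya ∩ Vera ∩ Mateo ∩ Aarav: 11:00-12:30, 14:30-17:30.
Freya ∩ Vera ∩ Mateo ∩ Aarav ∩ Yosef: 11:00-12:00, 15:00-17:30.
Freya ∩ Vera ∩ Mateo ∩ Aarav ∩ Yosef ∩ Pita: 11:00-12:00, 15:00-17:30.
The last common window of at least 60 minutes is 15:00-17:30; a 60-minute meeting can start as late as 16:30 and still end by 17:30.

16:30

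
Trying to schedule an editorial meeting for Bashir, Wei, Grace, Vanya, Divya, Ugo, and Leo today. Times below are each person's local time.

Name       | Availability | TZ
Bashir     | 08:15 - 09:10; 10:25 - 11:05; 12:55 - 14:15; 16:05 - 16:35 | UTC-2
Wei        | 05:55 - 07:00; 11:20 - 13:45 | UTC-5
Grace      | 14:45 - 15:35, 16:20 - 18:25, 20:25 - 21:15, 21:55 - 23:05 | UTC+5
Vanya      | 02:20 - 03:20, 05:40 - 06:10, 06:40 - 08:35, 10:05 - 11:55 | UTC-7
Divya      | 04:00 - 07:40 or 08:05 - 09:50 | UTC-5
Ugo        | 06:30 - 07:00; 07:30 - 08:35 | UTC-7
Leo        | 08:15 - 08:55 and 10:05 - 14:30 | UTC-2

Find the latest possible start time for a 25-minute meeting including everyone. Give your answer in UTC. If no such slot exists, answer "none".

Bashir in UTC: 10:15-11:10, 12:25-13:05, 14:55-16:15, 18:05-18:35 (add 2h to convert from UTC-2).
Wei in UTC: 10:55-12:00, 16:20-18:45 (add 5h to convert from UTC-5).
Grace in UTC: 09:45-10:35, 11:20-13:25, 15:25-16:15, 16:55-18:05 (subtract 5h to convert from UTC+5).
Vanya in UTC: 09:20-10:20, 12:40-13:10, 13:40-15:35, 17:05-18:55 (add 7h to convert from UTC-7).
Divya in UTC: 09:00-12:40, 13:05-14:50 (add 5h to convert from UTC-5).
Ugo in UTC: 13:30-14:00, 14:30-15:35 (add 7h to convert from UTC-7).
Leo in UTC: 10:15-10:55, 12:05-16:30 (add 2h to convert from UTC-2).
Bashir ∩ Wei: 10:55-11:10, 18:05-18:35.
Bashir ∩ Wei ∩ Grace: ∅.
Bashir ∩ Wei ∩ Grace ∩ Vanya: ∅.
Bashir ∩ Wei ∩ Grace ∩ Vanya ∩ Divya: ∅.
Bashir ∩ Wei ∩ Grace ∩ Vanya ∩ Divya ∩ Ugo: ∅.
Bashir ∩ Wei ∩ Grace ∩ Vanya ∩ Divya ∩ Ugo ∩ Leo: ∅.
There is no time when everyone is free.
No common window is at least 25 minutes long.

none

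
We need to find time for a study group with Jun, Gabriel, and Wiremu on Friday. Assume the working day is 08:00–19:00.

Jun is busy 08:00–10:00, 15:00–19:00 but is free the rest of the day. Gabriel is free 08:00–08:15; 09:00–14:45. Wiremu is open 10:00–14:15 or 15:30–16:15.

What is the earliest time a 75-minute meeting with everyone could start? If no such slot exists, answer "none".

Jun free: 10:00-15:00 (invert busy blocks within the working day).
Gabriel free: 08:00-08:15, 09:00-14:45.
Wiremu free: 10:00-14:15, 15:30-16:15.
Jun ∩ Gabriel: 10:00-14:45.
Jun ∩ Gabriel ∩ Wiremu: 10:00-14:15.
So the common availability across everyone is 10:00-14:15.
The first common window of at least 75 minutes is 10:00-14:15, so the earliest start is 10:00.

10:00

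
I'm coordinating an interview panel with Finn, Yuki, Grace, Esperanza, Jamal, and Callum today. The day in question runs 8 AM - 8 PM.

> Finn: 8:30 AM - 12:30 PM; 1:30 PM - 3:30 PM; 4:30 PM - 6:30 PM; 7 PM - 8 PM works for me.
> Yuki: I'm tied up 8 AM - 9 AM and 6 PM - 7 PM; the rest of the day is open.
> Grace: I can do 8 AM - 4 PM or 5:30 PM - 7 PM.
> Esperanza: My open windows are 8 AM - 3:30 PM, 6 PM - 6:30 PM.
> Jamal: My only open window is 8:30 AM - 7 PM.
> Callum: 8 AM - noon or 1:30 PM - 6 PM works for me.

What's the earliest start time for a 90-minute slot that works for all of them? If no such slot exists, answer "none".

Finn free: 08:30-12:30, 13:30-15:30, 16:30-18:30, 19:00-20:00.
Yuki free: 09:00-18:00, 19:00-20:00 (invert busy blocks within the working day).
Grace free: 08:00-16:00, 17:30-19:00.
Esperanza free: 08:00-15:30, 18:00-18:30.
Jamal free: 08:30-19:00.
Callum free: 08:00-12:00, 13:30-18:00.
Finn ∩ Yuki: 09:00-12:30, 13:30-15:30, 16:30-18:00, 19:00-20:00.
Finn ∩ Yuki ∩ Grace: 09:00-12:30, 13:30-15:30, 17:30-18:00.
Finn ∩ Yuki ∩ Grace ∩ Esperanza: 09:00-12:30, 13:30-15:30.
Finn ∩ Yuki ∩ Grace ∩ Esperanza ∩ Jamal: 09:00-12:30, 13:30-15:30.
Finn ∩ Yuki ∩ Grace ∩ Esperanza ∩ Jamal ∩ Callum: 09:00-12:00, 13:30-15:30.
Those are the intersection windows.
The first common window of at least 90 minutes is 09:00-12:00, so the earliest start is 09:00.

09:00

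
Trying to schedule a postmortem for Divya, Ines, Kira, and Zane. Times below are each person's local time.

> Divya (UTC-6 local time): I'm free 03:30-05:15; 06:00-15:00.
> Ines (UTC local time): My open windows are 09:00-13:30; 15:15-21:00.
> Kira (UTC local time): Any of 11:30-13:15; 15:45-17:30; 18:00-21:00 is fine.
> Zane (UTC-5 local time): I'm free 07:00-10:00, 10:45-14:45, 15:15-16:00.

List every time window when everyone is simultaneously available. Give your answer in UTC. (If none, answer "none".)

Divya in UTC: 09:30-11:15, 12:00-21:00 (add 6h to convert from UTC-6).
Ines in UTC: 09:00-13:30, 15:15-21:00.
Kira in UTC: 11:30-13:15, 15:45-17:30, 18:00-21:00.
Zane in UTC: 12:00-15:00, 15:45-19:45, 20:15-21:00 (add 5h to convert from UTC-5).
Divya ∩ Ines: 09:30-11:15, 12:00-13:30, 15:15-21:00.
Divya ∩ Ines ∩ Kira: 12:00-13:15, 15:45-17:30, 18:00-21:00.
Divya ∩ Ines ∩ Kira ∩ Zane: 12:00-13:15, 15:45-17:30, 18:00-19:45, 20:15-21:00.

12:00-13:15, 15:45-17:30, 18:00-19:45, 20:15-21:00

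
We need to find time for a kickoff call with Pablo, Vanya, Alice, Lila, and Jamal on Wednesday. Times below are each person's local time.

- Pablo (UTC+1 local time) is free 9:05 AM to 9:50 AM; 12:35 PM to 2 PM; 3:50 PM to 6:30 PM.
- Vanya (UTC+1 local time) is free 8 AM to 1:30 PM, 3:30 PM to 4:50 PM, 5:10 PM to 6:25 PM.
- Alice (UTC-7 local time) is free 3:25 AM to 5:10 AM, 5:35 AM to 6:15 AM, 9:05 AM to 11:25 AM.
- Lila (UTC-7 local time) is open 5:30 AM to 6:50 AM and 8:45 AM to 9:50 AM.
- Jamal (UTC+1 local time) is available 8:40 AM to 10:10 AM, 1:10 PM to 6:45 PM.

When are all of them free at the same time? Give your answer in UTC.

16:10-16:50

Pablo in UTC: 08:05-08:50, 11:35-13:00, 14:50-17:30 (subtract 1h to convert from UTC+1).
Vanya in UTC: 07:00-12:30, 14:30-15:50, 16:10-17:25 (subtract 1h to convert from UTC+1).
Alice in UTC: 10:25-12:10, 12:35-13:15, 16:05-18:25 (add 7h to convert from UTC-7).
Lila in UTC: 12:30-13:50, 15:45-16:50 (add 7h to convert from UTC-7).
Jamal in UTC: 07:40-09:10, 12:10-17:45 (subtract 1h to convert from UTC+1).
Pablo ∩ Vanya: 08:05-08:50, 11:35-12:30, 14:50-15:50, 16:10-17:25.
Pablo ∩ Vanya ∩ Alice: 11:35-12:10, 16:10-17:25.
Pablo ∩ Vanya ∩ Alice ∩ Lila: 16:10-16:50.
Pablo ∩ Vanya ∩ Alice ∩ Lila ∩ Jamal: 16:10-16:50.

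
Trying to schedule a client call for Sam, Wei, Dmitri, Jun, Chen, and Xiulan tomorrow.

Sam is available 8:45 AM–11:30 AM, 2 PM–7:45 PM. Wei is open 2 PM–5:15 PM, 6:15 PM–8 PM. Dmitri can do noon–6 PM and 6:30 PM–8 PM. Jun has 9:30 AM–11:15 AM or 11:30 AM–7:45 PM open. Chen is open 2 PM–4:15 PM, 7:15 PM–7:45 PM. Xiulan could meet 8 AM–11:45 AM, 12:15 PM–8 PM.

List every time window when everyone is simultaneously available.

14:00-16:15, 19:15-19:45

Sam ∩ Wei: 14:00-17:15, 18:15-19:45.
Sam ∩ Wei ∩ Dmitri: 14:00-17:15, 18:30-19:45.
Sam ∩ Wei ∩ Dmitri ∩ Jun: 14:00-17:15, 18:30-19:45.
Sam ∩ Wei ∩ Dmitri ∩ Jun ∩ Chen: 14:00-16:15, 19:15-19:45.
Sam ∩ Wei ∩ Dmitri ∩ Jun ∩ Chen ∩ Xiulan: 14:00-16:15, 19:15-19:45.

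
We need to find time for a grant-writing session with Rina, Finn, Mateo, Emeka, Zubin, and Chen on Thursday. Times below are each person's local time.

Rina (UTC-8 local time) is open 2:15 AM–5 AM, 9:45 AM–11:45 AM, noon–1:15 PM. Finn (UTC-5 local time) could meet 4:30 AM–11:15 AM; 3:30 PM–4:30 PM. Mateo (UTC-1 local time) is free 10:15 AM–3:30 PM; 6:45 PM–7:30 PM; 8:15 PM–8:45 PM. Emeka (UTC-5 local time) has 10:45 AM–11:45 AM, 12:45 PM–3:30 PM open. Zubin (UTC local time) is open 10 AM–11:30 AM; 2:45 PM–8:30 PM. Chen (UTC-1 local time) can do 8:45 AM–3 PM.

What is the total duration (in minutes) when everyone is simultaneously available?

Rina in UTC: 10:15-13:00, 17:45-19:45, 20:00-21:15 (add 8h to convert from UTC-8).
Finn in UTC: 09:30-16:15, 20:30-21:30 (add 5h to convert from UTC-5).
Mateo in UTC: 11:15-16:30, 19:45-20:30, 21:15-21:45 (add 1h to convert from UTC-1).
Emeka in UTC: 15:45-16:45, 17:45-20:30 (add 5h to convert from UTC-5).
Zubin in UTC: 10:00-11:30, 14:45-20:30.
Chen in UTC: 09:45-16:00 (add 1h to convert from UTC-1).
Rina ∩ Finn: 10:15-13:00, 20:30-21:15.
Rina ∩ Finn ∩ Mateo: 11:15-13:00.
Rina ∩ Finn ∩ Mateo ∩ Emeka: ∅.
Rina ∩ Finn ∩ Mateo ∩ Emeka ∩ Zubin: ∅.
Rina ∩ Finn ∩ Mateo ∩ Emeka ∩ Zubin ∩ Chen: ∅.
There is no time when everyone is free.
There is no common window, so the total is 0 minutes.

0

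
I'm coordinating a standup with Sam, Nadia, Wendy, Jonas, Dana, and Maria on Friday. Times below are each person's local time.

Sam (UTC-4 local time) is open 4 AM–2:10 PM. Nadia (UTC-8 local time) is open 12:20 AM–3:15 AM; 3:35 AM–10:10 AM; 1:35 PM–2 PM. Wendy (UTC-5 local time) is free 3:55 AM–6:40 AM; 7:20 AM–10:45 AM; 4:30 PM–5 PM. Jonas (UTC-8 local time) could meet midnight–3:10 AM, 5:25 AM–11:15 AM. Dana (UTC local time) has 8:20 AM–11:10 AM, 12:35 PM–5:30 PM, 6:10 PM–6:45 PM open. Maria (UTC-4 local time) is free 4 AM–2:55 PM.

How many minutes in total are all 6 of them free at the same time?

Sam in UTC: 08:00-18:10 (add 4h to convert from UTC-4).
Nadia in UTC: 08:20-11:15, 11:35-18:10, 21:35-22:00 (add 8h to convert from UTC-8).
Wendy in UTC: 08:55-11:40, 12:20-15:45, 21:30-22:00 (add 5h to convert from UTC-5).
Jonas in UTC: 08:00-11:10, 13:25-19:15 (add 8h to convert from UTC-8).
Dana in UTC: 08:20-11:10, 12:35-17:30, 18:10-18:45.
Maria in UTC: 08:00-18:55 (add 4h to convert from UTC-4).
Sam ∩ Nadia: 08:20-11:15, 11:35-18:10.
Sam ∩ Nadia ∩ Wendy: 08:55-11:15, 11:35-11:40, 12:20-15:45.
Sam ∩ Nadia ∩ Wendy ∩ Jonas: 08:55-11:10, 13:25-15:45.
Sam ∩ Nadia ∩ Wendy ∩ Jonas ∩ Dana: 08:55-11:10, 13:25-15:45.
Sam ∩ Nadia ∩ Wendy ∩ Jonas ∩ Dana ∩ Maria: 08:55-11:10, 13:25-15:45.
Summing the common windows: 135 + 140 = 275 minutes.

275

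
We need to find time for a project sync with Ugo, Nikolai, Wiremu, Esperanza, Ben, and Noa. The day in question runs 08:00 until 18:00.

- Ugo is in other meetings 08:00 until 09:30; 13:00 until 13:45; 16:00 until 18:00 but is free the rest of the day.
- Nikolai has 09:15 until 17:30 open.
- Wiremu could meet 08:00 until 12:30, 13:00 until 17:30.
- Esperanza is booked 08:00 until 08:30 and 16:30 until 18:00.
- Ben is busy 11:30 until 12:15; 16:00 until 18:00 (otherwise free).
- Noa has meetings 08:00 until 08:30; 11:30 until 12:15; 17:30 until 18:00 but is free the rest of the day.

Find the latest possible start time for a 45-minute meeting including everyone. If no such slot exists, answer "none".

15:15

Ugo free: 09:30-13:00, 13:45-16:00 (invert busy blocks within the working day).
Nikolai free: 09:15-17:30.
Wiremu free: 08:00-12:30, 13:00-17:30.
Esperanza free: 08:30-16:30 (invert busy blocks within the working day).
Ben free: 08:00-11:30, 12:15-16:00 (invert busy blocks within the working day).
Noa free: 08:30-11:30, 12:15-17:30 (invert busy blocks within the working day).
Ugo ∩ Nikolai: 09:30-13:00, 13:45-16:00.
Ugo ∩ Nikolai ∩ Wiremu: 09:30-12:30, 13:45-16:00.
Ugo ∩ Nikolai ∩ Wiremu ∩ Esperanza: 09:30-12:30, 13:45-16:00.
Ugo ∩ Nikolai ∩ Wiremu ∩ Esperanza ∩ Ben: 09:30-11:30, 12:15-12:30, 13:45-16:00.
Ugo ∩ Nikolai ∩ Wiremu ∩ Esperanza ∩ Ben ∩ Noa: 09:30-11:30, 12:15-12:30, 13:45-16:00.
Those are the intersection windows.
The last common window of at least 45 minutes is 13:45-16:00; a 45-minute meeting can start as late as 15:15 and still end by 16:00.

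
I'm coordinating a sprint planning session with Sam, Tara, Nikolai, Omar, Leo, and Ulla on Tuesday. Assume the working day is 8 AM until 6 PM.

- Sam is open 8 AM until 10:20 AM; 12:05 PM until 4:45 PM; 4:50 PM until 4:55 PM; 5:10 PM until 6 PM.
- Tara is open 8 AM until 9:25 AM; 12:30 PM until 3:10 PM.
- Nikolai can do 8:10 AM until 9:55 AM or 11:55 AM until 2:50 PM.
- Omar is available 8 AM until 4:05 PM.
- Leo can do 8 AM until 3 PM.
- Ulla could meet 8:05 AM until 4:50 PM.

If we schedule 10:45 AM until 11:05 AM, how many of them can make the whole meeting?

Omar, Leo, and Ulla can make the full 10:45-11:05 slot — that's 3.

3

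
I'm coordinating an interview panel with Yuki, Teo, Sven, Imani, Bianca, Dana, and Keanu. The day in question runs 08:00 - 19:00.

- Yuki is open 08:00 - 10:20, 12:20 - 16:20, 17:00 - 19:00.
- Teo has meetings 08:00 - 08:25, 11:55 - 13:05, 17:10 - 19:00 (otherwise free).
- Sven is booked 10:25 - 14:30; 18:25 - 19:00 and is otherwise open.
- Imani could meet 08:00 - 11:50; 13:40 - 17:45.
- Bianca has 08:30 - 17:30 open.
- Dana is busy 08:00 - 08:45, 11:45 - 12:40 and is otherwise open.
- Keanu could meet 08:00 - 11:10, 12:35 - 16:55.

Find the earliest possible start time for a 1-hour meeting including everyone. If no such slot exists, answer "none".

08:45

Yuki free: 08:00-10:20, 12:20-16:20, 17:00-19:00.
Teo free: 08:25-11:55, 13:05-17:10 (invert busy blocks within the working day).
Sven free: 08:00-10:25, 14:30-18:25 (invert busy blocks within the working day).
Imani free: 08:00-11:50, 13:40-17:45.
Bianca free: 08:30-17:30.
Dana free: 08:45-11:45, 12:40-19:00 (invert busy blocks within the working day).
Keanu free: 08:00-11:10, 12:35-16:55.
Yuki ∩ Teo: 08:25-10:20, 13:05-16:20, 17:00-17:10.
Yuki ∩ Teo ∩ Sven: 08:25-10:20, 14:30-16:20, 17:00-17:10.
Yuki ∩ Teo ∩ Sven ∩ Imani: 08:25-10:20, 14:30-16:20, 17:00-17:10.
Yuki ∩ Teo ∩ Sven ∩ Imani ∩ Bianca: 08:30-10:20, 14:30-16:20, 17:00-17:10.
Yuki ∩ Teo ∩ Sven ∩ Imani ∩ Bianca ∩ Dana: 08:45-10:20, 14:30-16:20, 17:00-17:10.
Yuki ∩ Teo ∩ Sven ∩ Imani ∩ Bianca ∩ Dana ∩ Keanu: 08:45-10:20, 14:30-16:20.
The first common window of at least 60 minutes is 08:45-10:20, so the earliest start is 08:45.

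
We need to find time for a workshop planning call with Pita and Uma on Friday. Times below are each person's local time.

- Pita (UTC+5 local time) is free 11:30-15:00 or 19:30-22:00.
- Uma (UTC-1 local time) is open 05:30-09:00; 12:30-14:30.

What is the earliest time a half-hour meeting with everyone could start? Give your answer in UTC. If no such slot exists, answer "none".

06:30

Pita in UTC: 06:30-10:00, 14:30-17:00 (subtract 5h to convert from UTC+5).
Uma in UTC: 06:30-10:00, 13:30-15:30 (add 1h to convert from UTC-1).
Pita ∩ Uma: 06:30-10:00, 14:30-15:30.
The first common window of at least 30 minutes is 06:30-10:00, so the earliest start is 06:30.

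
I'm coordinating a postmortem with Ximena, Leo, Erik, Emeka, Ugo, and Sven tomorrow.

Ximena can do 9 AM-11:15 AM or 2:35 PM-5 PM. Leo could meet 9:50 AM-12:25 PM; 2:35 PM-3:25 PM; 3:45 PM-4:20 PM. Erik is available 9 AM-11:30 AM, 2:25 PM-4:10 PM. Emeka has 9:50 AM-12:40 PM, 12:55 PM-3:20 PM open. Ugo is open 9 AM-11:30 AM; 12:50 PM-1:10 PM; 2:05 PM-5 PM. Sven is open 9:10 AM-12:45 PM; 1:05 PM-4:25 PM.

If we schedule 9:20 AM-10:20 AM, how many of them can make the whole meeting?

Ximena, Erik, Ugo, and Sven can make the full 09:20-10:20 slot — that's 4.

4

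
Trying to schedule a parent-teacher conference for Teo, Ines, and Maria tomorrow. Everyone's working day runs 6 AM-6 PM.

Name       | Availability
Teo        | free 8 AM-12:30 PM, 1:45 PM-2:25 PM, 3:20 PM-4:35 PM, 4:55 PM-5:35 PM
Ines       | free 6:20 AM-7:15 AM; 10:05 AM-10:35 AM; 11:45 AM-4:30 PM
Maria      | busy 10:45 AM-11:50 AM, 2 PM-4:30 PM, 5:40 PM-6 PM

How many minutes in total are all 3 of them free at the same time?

85

Teo free: 08:00-12:30, 13:45-14:25, 15:20-16:35, 16:55-17:35.
Ines free: 06:20-07:15, 10:05-10:35, 11:45-16:30.
Maria free: 06:00-10:45, 11:50-14:00, 16:30-17:40 (invert busy blocks within the working day).
Teo ∩ Ines: 10:05-10:35, 11:45-12:30, 13:45-14:25, 15:20-16:30.
Teo ∩ Ines ∩ Maria: 10:05-10:35, 11:50-12:30, 13:45-14:00.
Summing the common windows: 30 + 40 + 15 = 85 minutes.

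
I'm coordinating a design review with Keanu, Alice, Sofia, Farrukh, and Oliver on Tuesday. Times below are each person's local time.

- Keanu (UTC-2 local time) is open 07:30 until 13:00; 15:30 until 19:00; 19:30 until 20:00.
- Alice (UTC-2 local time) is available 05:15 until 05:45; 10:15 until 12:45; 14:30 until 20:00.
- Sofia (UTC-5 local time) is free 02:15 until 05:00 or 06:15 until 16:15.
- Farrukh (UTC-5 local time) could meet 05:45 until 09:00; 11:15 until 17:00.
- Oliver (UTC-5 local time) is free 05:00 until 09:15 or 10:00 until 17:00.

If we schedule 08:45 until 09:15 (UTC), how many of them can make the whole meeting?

1

Keanu in UTC: 09:30-15:00, 17:30-21:00, 21:30-22:00 (add 2h to convert from UTC-2).
Alice in UTC: 07:15-07:45, 12:15-14:45, 16:30-22:00 (add 2h to convert from UTC-2).
Sofia in UTC: 07:15-10:00, 11:15-21:15 (add 5h to convert from UTC-5).
Farrukh in UTC: 10:45-14:00, 16:15-22:00 (add 5h to convert from UTC-5).
Oliver in UTC: 10:00-14:15, 15:00-22:00 (add 5h to convert from UTC-5).
Sofia can make the full 08:45-09:15 slot — that's 1.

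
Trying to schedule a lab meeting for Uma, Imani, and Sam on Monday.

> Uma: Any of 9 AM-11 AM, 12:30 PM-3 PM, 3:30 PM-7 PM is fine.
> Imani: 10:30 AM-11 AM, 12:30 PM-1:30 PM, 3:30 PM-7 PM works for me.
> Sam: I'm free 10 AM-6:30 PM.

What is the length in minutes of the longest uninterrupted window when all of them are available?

Uma ∩ Imani: 10:30-11:00, 12:30-13:30, 15:30-19:00.
Uma ∩ Imani ∩ Sam: 10:30-11:00, 12:30-13:30, 15:30-18:30.
Those are the intersection windows.
The longest is 15:30-18:30 at 180 minutes.

180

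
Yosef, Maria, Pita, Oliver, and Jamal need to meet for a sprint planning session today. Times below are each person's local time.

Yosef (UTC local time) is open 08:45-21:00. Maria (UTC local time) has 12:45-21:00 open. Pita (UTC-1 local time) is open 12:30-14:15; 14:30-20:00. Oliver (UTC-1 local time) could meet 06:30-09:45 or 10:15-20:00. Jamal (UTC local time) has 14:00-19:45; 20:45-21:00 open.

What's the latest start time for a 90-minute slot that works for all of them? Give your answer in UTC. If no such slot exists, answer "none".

18:15

Yosef in UTC: 08:45-21:00.
Maria in UTC: 12:45-21:00.
Pita in UTC: 13:30-15:15, 15:30-21:00 (add 1h to convert from UTC-1).
Oliver in UTC: 07:30-10:45, 11:15-21:00 (add 1h to convert from UTC-1).
Jamal in UTC: 14:00-19:45, 20:45-21:00.
Yosef ∩ Maria: 12:45-21:00.
Yosef ∩ Maria ∩ Pita: 13:30-15:15, 15:30-21:00.
Yosef ∩ Maria ∩ Pita ∩ Oliver: 13:30-15:15, 15:30-21:00.
Yosef ∩ Maria ∩ Pita ∩ Oliver ∩ Jamal: 14:00-15:15, 15:30-19:45, 20:45-21:00.
So the common availability across everyone is 14:00-15:15, 15:30-19:45, 20:45-21:00.
The last common window of at least 90 minutes is 15:30-19:45; a 90-minute meeting can start as late as 18:15 and still end by 19:45.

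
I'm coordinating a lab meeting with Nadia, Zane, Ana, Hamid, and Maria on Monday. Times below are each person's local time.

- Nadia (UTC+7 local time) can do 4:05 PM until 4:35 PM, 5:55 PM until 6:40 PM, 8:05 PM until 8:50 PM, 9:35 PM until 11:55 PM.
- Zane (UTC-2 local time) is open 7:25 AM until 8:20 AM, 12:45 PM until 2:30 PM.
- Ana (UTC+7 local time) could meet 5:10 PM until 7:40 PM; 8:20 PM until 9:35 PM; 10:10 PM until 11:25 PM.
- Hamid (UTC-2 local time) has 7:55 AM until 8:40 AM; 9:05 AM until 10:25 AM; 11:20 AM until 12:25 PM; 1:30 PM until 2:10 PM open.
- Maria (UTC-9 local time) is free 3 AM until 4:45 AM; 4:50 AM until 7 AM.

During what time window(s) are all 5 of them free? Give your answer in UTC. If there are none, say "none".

Nadia in UTC: 09:05-09:35, 10:55-11:40, 13:05-13:50, 14:35-16:55 (subtract 7h to convert from UTC+7).
Zane in UTC: 09:25-10:20, 14:45-16:30 (add 2h to convert from UTC-2).
Ana in UTC: 10:10-12:40, 13:20-14:35, 15:10-16:25 (subtract 7h to convert from UTC+7).
Hamid in UTC: 09:55-10:40, 11:05-12:25, 13:20-14:25, 15:30-16:10 (add 2h to convert from UTC-2).
Maria in UTC: 12:00-13:45, 13:50-16:00 (add 9h to convert from UTC-9).
Nadia ∩ Zane: 09:25-09:35, 14:45-16:30.
Nadia ∩ Zane ∩ Ana: 15:10-16:25.
Nadia ∩ Zane ∩ Ana ∩ Hamid: 15:30-16:10.
Nadia ∩ Zane ∩ Ana ∩ Hamid ∩ Maria: 15:30-16:00.
Those are the intersection windows.

15:30-16:00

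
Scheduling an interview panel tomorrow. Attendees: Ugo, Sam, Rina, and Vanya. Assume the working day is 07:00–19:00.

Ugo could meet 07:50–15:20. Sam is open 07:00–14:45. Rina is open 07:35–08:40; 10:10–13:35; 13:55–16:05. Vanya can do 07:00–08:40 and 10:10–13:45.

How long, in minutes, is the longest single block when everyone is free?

205

Ugo ∩ Sam: 07:50-14:45.
Ugo ∩ Sam ∩ Rina: 07:50-08:40, 10:10-13:35, 13:55-14:45.
Ugo ∩ Sam ∩ Rina ∩ Vanya: 07:50-08:40, 10:10-13:35.
The longest is 10:10-13:35 at 205 minutes.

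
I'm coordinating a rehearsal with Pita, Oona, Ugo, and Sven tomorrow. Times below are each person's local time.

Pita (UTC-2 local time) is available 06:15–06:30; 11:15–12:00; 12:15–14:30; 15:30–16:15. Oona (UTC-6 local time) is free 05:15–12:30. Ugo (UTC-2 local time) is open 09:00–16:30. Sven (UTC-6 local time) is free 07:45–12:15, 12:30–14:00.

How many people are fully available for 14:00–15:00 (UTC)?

3

Pita in UTC: 08:15-08:30, 13:15-14:00, 14:15-16:30, 17:30-18:15 (add 2h to convert from UTC-2).
Oona in UTC: 11:15-18:30 (add 6h to convert from UTC-6).
Ugo in UTC: 11:00-18:30 (add 2h to convert from UTC-2).
Sven in UTC: 13:45-18:15, 18:30-20:00 (add 6h to convert from UTC-6).
Oona, Ugo, and Sven can make the full 14:00-15:00 slot — that's 3.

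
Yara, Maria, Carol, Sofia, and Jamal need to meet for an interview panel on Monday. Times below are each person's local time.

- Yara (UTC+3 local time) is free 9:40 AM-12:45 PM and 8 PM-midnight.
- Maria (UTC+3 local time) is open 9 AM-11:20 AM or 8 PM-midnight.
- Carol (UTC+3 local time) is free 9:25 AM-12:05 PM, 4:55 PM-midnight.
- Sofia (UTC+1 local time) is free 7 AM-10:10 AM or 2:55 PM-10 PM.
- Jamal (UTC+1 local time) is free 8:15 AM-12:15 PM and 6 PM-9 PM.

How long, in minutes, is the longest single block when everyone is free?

180

Yara in UTC: 06:40-09:45, 17:00-21:00 (subtract 3h to convert from UTC+3).
Maria in UTC: 06:00-08:20, 17:00-21:00 (subtract 3h to convert from UTC+3).
Carol in UTC: 06:25-09:05, 13:55-21:00 (subtract 3h to convert from UTC+3).
Sofia in UTC: 06:00-09:10, 13:55-21:00 (subtract 1h to convert from UTC+1).
Jamal in UTC: 07:15-11:15, 17:00-20:00 (subtract 1h to convert from UTC+1).
Yara ∩ Maria: 06:40-08:20, 17:00-21:00.
Yara ∩ Maria ∩ Carol: 06:40-08:20, 17:00-21:00.
Yara ∩ Maria ∩ Carol ∩ Sofia: 06:40-08:20, 17:00-21:00.
Yara ∩ Maria ∩ Carol ∩ Sofia ∩ Jamal: 07:15-08:20, 17:00-20:00.
So the common availability across everyone is 07:15-08:20, 17:00-20:00.
The longest is 17:00-20:00 at 180 minutes.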